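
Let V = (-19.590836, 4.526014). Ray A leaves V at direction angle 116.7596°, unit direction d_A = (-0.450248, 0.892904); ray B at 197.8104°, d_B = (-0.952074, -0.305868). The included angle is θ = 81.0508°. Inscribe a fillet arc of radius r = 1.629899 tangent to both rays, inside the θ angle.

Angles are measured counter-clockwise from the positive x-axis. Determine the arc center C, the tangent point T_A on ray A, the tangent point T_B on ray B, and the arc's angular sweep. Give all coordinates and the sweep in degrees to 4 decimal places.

center=(-21.9046,5.4946) T_A=(-20.4493,6.2285) T_B=(-21.4061,3.9428) sweep=98.9492

bisector direction at 157.2850° = (-0.922437,0.386148)
center distance |VC| = r/sin(θ/2) = 1.629899/sin(40.5254°) = 2.508366
C = V + |VC|·bis = (-21.9046,5.4946)
T_A = V + ((C−V)·d_A)·d_A = V + 1.9067·d_A = (-20.4493,6.2285)
T_B = V + ((C−V)·d_B)·d_B = V + 1.9067·d_B = (-21.4061,3.9428)
sweep = 180° − θ = 98.9492°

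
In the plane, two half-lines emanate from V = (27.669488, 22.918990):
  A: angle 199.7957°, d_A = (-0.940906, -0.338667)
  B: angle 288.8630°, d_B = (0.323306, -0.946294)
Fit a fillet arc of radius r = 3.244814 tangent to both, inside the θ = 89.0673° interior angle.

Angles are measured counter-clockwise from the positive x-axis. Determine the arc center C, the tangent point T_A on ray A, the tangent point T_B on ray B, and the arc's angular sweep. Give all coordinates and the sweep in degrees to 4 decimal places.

center=(25.6652,18.7490) T_A=(24.5663,21.8020) T_B=(28.7358,19.7980) sweep=90.9327

bisector direction at 244.3294° = (-0.433197,-0.901299)
center distance |VC| = r/sin(θ/2) = 3.244814/sin(44.5337°) = 4.626671
C = V + |VC|·bis = (25.6652,18.7490)
T_A = V + ((C−V)·d_A)·d_A = V + 3.2981·d_A = (24.5663,21.8020)
T_B = V + ((C−V)·d_B)·d_B = V + 3.2981·d_B = (28.7358,19.7980)
sweep = 180° − θ = 90.9327°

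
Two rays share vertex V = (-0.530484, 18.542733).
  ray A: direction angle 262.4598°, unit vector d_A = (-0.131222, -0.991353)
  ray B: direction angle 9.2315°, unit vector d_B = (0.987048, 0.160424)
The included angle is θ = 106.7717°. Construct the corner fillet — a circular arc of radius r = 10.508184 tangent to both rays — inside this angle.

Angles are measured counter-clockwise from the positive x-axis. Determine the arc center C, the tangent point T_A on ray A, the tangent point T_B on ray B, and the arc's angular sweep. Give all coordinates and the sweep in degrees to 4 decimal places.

center=(8.8622,9.4233) T_A=(-1.5551,10.8022) T_B=(7.1765,19.7953) sweep=73.2283

bisector direction at 315.8456° = (0.717466,-0.696594)
center distance |VC| = r/sin(θ/2) = 10.508184/sin(53.3858°) = 13.091534
C = V + |VC|·bis = (8.8622,9.4233)
T_A = V + ((C−V)·d_A)·d_A = V + 7.8081·d_A = (-1.5551,10.8022)
T_B = V + ((C−V)·d_B)·d_B = V + 7.8081·d_B = (7.1765,19.7953)
sweep = 180° − θ = 73.2283°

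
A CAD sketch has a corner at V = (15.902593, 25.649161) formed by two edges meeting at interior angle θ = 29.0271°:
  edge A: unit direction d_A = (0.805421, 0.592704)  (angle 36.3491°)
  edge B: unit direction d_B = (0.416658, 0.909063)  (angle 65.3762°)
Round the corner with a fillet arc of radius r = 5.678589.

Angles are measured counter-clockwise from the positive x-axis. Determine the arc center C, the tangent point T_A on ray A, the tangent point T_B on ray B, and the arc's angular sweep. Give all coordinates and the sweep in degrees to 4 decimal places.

center=(30.2046,43.2244) T_A=(33.5704,38.6508) T_B=(25.0424,45.5904) sweep=150.9729

bisector direction at 50.8627° = (0.631182,0.775635)
center distance |VC| = r/sin(θ/2) = 5.678589/sin(14.5136°) = 22.659162
C = V + |VC|·bis = (30.2046,43.2244)
T_A = V + ((C−V)·d_A)·d_A = V + 21.9361·d_A = (33.5704,38.6508)
T_B = V + ((C−V)·d_B)·d_B = V + 21.9361·d_B = (25.0424,45.5904)
sweep = 180° − θ = 150.9729°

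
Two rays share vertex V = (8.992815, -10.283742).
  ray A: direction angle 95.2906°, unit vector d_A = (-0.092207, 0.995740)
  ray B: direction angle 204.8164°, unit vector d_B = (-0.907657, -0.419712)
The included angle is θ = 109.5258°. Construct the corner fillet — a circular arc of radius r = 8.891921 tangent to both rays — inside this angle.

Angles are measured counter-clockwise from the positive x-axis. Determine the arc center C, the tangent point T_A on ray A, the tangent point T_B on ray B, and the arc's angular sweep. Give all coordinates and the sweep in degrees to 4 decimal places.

center=(-0.4404,-4.8492) T_A=(8.4136,-4.0293) T_B=(3.2916,-12.9200) sweep=70.4742

bisector direction at 150.0535° = (-0.866492,0.499191)
center distance |VC| = r/sin(θ/2) = 8.891921/sin(54.7629°) = 10.886669
C = V + |VC|·bis = (-0.4404,-4.8492)
T_A = V + ((C−V)·d_A)·d_A = V + 6.2812·d_A = (8.4136,-4.0293)
T_B = V + ((C−V)·d_B)·d_B = V + 6.2812·d_B = (3.2916,-12.9200)
sweep = 180° − θ = 70.4742°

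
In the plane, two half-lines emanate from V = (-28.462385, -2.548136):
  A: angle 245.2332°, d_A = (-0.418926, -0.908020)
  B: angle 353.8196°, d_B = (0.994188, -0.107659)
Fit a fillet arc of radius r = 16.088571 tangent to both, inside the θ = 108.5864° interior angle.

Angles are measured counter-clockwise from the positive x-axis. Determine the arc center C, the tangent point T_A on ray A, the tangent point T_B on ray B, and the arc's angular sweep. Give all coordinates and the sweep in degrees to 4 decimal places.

center=(-18.6980,-19.7881) T_A=(-33.3067,-13.0482) T_B=(-16.9659,-3.7931) sweep=71.4136

bisector direction at 299.5264° = (0.492825,-0.870129)
center distance |VC| = r/sin(θ/2) = 16.088571/sin(54.2932°) = 19.813163
C = V + |VC|·bis = (-18.6980,-19.7881)
T_A = V + ((C−V)·d_A)·d_A = V + 11.5637·d_A = (-33.3067,-13.0482)
T_B = V + ((C−V)·d_B)·d_B = V + 11.5637·d_B = (-16.9659,-3.7931)
sweep = 180° − θ = 71.4136°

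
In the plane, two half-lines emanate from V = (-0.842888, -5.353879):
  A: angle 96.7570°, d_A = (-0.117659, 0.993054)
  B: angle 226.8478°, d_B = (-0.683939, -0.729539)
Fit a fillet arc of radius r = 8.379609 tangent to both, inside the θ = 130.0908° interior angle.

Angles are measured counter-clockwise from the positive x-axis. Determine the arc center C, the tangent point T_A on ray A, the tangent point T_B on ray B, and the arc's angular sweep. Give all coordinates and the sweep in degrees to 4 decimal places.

bisector direction at 161.8024° = (-0.949985,0.312295)
center distance |VC| = r/sin(θ/2) = 8.379609/sin(65.0454°) = 9.242463
C = V + |VC|·bis = (-9.6231,-2.4675)
T_A = V + ((C−V)·d_A)·d_A = V + 3.8994·d_A = (-1.3017,-1.4816)
T_B = V + ((C−V)·d_B)·d_B = V + 3.8994·d_B = (-3.5098,-8.1986)
sweep = 180° − θ = 49.9092°

center=(-9.6231,-2.4675) T_A=(-1.3017,-1.4816) T_B=(-3.5098,-8.1986) sweep=49.9092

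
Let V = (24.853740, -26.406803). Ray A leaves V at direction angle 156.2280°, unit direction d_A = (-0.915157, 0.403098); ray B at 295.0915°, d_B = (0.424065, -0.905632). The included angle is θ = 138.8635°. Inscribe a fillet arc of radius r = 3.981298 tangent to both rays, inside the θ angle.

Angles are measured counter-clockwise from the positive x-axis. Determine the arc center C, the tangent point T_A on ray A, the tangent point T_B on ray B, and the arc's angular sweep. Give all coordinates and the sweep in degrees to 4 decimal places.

bisector direction at 225.6597° = (-0.698918,-0.715202)
center distance |VC| = r/sin(θ/2) = 3.981298/sin(69.4317°) = 4.252368
C = V + |VC|·bis = (21.8817,-29.4481)
T_A = V + ((C−V)·d_A)·d_A = V + 1.4940·d_A = (23.4865,-25.8046)
T_B = V + ((C−V)·d_B)·d_B = V + 1.4940·d_B = (25.4873,-27.7598)
sweep = 180° − θ = 41.1365°

center=(21.8817,-29.4481) T_A=(23.4865,-25.8046) T_B=(25.4873,-27.7598) sweep=41.1365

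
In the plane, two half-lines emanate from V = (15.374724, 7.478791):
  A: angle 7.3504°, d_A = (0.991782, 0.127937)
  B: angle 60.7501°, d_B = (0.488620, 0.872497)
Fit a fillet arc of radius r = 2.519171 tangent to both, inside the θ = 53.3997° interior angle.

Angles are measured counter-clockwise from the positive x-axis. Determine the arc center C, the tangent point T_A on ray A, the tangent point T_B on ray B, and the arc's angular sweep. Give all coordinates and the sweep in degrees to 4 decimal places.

center=(20.0201,10.6181) T_A=(20.3424,8.1196) T_B=(17.8221,11.8490) sweep=126.6003

bisector direction at 34.0503° = (0.828547,0.559920)
center distance |VC| = r/sin(θ/2) = 2.519171/sin(26.6999°) = 5.606672
C = V + |VC|·bis = (20.0201,10.6181)
T_A = V + ((C−V)·d_A)·d_A = V + 5.0088·d_A = (20.3424,8.1196)
T_B = V + ((C−V)·d_B)·d_B = V + 5.0088·d_B = (17.8221,11.8490)
sweep = 180° − θ = 126.6003°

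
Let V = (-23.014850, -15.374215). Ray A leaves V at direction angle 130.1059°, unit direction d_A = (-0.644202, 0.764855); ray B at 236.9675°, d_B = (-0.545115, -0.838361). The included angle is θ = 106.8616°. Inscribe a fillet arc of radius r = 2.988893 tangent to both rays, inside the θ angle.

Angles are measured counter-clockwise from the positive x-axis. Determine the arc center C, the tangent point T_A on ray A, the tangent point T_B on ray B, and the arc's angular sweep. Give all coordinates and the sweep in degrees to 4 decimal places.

bisector direction at 183.5367° = (-0.998095,-0.061688)
center distance |VC| = r/sin(θ/2) = 2.988893/sin(53.4308°) = 3.721519
C = V + |VC|·bis = (-26.7293,-15.6038)
T_A = V + ((C−V)·d_A)·d_A = V + 2.2173·d_A = (-24.4432,-13.6783)
T_B = V + ((C−V)·d_B)·d_B = V + 2.2173·d_B = (-24.2235,-17.2331)
sweep = 180° − θ = 73.1384°

center=(-26.7293,-15.6038) T_A=(-24.4432,-13.6783) T_B=(-24.2235,-17.2331) sweep=73.1384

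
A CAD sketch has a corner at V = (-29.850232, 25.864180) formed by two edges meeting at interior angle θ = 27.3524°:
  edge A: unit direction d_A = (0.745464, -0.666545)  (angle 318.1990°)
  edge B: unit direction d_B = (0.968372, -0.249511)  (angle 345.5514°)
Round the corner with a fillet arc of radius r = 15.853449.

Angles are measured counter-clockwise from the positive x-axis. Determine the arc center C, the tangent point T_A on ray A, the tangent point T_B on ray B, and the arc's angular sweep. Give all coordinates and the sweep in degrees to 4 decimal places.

bisector direction at 331.8752° = (0.881923,-0.471394)
center distance |VC| = r/sin(θ/2) = 15.853449/sin(13.6762°) = 67.052166
C = V + |VC|·bis = (29.2846,-5.7438)
T_A = V + ((C−V)·d_A)·d_A = V + 65.1511·d_A = (18.7176,-17.5620)
T_B = V + ((C−V)·d_B)·d_B = V + 65.1511·d_B = (33.2402,9.6082)
sweep = 180° − θ = 152.6476°

center=(29.2846,-5.7438) T_A=(18.7176,-17.5620) T_B=(33.2402,9.6082) sweep=152.6476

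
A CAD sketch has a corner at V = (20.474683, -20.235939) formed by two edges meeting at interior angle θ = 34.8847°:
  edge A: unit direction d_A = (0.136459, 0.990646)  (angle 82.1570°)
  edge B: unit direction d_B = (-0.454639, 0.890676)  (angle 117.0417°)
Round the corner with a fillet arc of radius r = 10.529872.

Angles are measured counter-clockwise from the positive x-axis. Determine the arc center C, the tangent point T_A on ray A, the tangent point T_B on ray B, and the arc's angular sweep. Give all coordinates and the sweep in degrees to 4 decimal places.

bisector direction at 99.5994° = (-0.166758,0.985998)
center distance |VC| = r/sin(θ/2) = 10.529872/sin(17.4424°) = 35.129312
C = V + |VC|·bis = (14.6166,14.4015)
T_A = V + ((C−V)·d_A)·d_A = V + 33.5140·d_A = (25.0480,12.9646)
T_B = V + ((C−V)·d_B)·d_B = V + 33.5140·d_B = (5.2379,9.6142)
sweep = 180° − θ = 145.1153°

center=(14.6166,14.4015) T_A=(25.0480,12.9646) T_B=(5.2379,9.6142) sweep=145.1153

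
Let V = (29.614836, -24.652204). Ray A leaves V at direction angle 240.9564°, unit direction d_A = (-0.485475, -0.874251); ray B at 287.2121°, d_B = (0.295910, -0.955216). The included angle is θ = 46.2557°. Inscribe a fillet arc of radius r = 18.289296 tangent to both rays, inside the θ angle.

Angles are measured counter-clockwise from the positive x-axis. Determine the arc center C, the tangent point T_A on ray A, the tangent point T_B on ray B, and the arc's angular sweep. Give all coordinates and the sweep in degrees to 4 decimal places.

center=(24.8158,-70.9675) T_A=(8.8263,-62.0885) T_B=(42.2860,-65.5555) sweep=133.7443

bisector direction at 264.0842° = (-0.103066,-0.994675)
center distance |VC| = r/sin(θ/2) = 18.289296/sin(23.1278°) = 46.563221
C = V + |VC|·bis = (24.8158,-70.9675)
T_A = V + ((C−V)·d_A)·d_A = V + 42.8210·d_A = (8.8263,-62.0885)
T_B = V + ((C−V)·d_B)·d_B = V + 42.8210·d_B = (42.2860,-65.5555)
sweep = 180° − θ = 133.7443°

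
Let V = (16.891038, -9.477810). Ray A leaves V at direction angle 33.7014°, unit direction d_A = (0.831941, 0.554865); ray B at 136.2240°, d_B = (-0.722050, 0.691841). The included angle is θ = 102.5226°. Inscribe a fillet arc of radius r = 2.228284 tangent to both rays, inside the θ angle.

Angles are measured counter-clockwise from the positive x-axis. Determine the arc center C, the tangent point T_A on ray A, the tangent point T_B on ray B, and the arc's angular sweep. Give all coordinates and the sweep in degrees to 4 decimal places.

center=(17.1419,-6.6321) T_A=(18.3783,-8.4859) T_B=(15.6003,-8.2410) sweep=77.4774

bisector direction at 84.9627° = (0.087804,0.996138)
center distance |VC| = r/sin(θ/2) = 2.228284/sin(51.2613°) = 2.856745
C = V + |VC|·bis = (17.1419,-6.6321)
T_A = V + ((C−V)·d_A)·d_A = V + 1.7877·d_A = (18.3783,-8.4859)
T_B = V + ((C−V)·d_B)·d_B = V + 1.7877·d_B = (15.6003,-8.2410)
sweep = 180° − θ = 77.4774°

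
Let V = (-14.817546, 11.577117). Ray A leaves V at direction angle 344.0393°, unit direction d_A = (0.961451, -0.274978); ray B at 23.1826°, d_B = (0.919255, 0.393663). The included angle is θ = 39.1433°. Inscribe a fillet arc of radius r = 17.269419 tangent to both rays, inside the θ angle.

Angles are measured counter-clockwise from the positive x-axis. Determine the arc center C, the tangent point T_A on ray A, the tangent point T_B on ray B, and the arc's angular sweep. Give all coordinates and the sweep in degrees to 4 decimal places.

bisector direction at 3.6110° = (0.998015,0.062981)
center distance |VC| = r/sin(θ/2) = 17.269419/sin(19.5717°) = 51.552752
C = V + |VC|·bis = (36.6329,14.8240)
T_A = V + ((C−V)·d_A)·d_A = V + 48.5742·d_A = (31.8841,-1.7797)
T_B = V + ((C−V)·d_B)·d_B = V + 48.5742·d_B = (29.8345,30.6990)
sweep = 180° − θ = 140.8567°

center=(36.6329,14.8240) T_A=(31.8841,-1.7797) T_B=(29.8345,30.6990) sweep=140.8567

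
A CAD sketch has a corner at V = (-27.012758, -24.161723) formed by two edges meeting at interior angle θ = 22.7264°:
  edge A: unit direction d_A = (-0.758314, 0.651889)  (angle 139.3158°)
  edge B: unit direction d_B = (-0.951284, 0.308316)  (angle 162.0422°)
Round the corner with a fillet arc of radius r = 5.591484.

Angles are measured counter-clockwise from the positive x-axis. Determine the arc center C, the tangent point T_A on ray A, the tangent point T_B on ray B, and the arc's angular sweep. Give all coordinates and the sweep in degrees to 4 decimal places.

bisector direction at 150.6790° = (-0.871890,0.489702)
center distance |VC| = r/sin(θ/2) = 5.591484/sin(11.3632°) = 28.379179
C = V + |VC|·bis = (-51.7563,-10.2644)
T_A = V + ((C−V)·d_A)·d_A = V + 27.8229·d_A = (-48.1112,-6.0243)
T_B = V + ((C−V)·d_B)·d_B = V + 27.8229·d_B = (-53.4802,-15.5835)
sweep = 180° − θ = 157.2736°

center=(-51.7563,-10.2644) T_A=(-48.1112,-6.0243) T_B=(-53.4802,-15.5835) sweep=157.2736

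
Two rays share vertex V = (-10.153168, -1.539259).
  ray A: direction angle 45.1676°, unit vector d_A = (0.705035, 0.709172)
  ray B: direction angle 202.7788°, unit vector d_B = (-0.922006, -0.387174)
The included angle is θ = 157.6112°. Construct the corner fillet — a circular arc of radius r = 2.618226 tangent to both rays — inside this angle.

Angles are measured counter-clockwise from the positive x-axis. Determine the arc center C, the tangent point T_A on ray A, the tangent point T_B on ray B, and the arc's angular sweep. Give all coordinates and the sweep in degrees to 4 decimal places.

bisector direction at 123.9732° = (-0.558805,0.829299)
center distance |VC| = r/sin(θ/2) = 2.618226/sin(78.8056°) = 2.669006
C = V + |VC|·bis = (-11.6446,0.6741)
T_A = V + ((C−V)·d_A)·d_A = V + 0.5182·d_A = (-9.7878,-1.1718)
T_B = V + ((C−V)·d_B)·d_B = V + 0.5182·d_B = (-10.6309,-1.7399)
sweep = 180° − θ = 22.3888°

center=(-11.6446,0.6741) T_A=(-9.7878,-1.1718) T_B=(-10.6309,-1.7399) sweep=22.3888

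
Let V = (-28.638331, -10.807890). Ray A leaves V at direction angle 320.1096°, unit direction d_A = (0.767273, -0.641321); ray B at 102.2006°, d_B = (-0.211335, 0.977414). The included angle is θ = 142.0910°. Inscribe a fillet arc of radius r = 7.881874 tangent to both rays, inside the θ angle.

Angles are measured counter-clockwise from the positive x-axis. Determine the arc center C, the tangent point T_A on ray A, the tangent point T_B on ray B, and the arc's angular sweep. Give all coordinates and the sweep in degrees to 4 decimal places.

center=(-21.5066,-6.4964) T_A=(-26.5614,-12.5439) T_B=(-29.2104,-8.1621) sweep=37.9090

bisector direction at 31.1551° = (0.855770,0.517357)
center distance |VC| = r/sin(θ/2) = 7.881874/sin(71.0455°) = 8.333757
C = V + |VC|·bis = (-21.5066,-6.4964)
T_A = V + ((C−V)·d_A)·d_A = V + 2.7069·d_A = (-26.5614,-12.5439)
T_B = V + ((C−V)·d_B)·d_B = V + 2.7069·d_B = (-29.2104,-8.1621)
sweep = 180° − θ = 37.9090°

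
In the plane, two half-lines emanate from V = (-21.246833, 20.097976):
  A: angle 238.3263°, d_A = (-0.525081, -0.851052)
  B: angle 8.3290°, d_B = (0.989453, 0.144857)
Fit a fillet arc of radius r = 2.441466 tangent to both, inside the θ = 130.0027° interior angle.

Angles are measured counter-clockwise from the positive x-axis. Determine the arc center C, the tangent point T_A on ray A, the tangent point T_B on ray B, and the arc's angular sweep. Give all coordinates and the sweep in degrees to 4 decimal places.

center=(-19.7668,17.8472) T_A=(-21.8446,19.1291) T_B=(-20.1204,20.2629) sweep=49.9973

bisector direction at 303.3277° = (0.549426,-0.835542)
center distance |VC| = r/sin(θ/2) = 2.441466/sin(65.0014°) = 2.693830
C = V + |VC|·bis = (-19.7668,17.8472)
T_A = V + ((C−V)·d_A)·d_A = V + 1.1384·d_A = (-21.8446,19.1291)
T_B = V + ((C−V)·d_B)·d_B = V + 1.1384·d_B = (-20.1204,20.2629)
sweep = 180° − θ = 49.9973°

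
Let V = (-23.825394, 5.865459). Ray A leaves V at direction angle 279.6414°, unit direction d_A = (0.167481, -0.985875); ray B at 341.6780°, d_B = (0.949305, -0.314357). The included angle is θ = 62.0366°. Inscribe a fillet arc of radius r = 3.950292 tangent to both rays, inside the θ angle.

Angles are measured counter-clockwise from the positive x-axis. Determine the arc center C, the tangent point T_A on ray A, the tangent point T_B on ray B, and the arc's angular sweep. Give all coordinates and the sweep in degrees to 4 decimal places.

center=(-18.8306,0.0502) T_A=(-22.7251,-0.6114) T_B=(-17.5888,3.8002) sweep=117.9634

bisector direction at 310.6597° = (0.651565,-0.758593)
center distance |VC| = r/sin(θ/2) = 3.950292/sin(31.0183°) = 7.665828
C = V + |VC|·bis = (-18.8306,0.0502)
T_A = V + ((C−V)·d_A)·d_A = V + 6.5696·d_A = (-22.7251,-0.6114)
T_B = V + ((C−V)·d_B)·d_B = V + 6.5696·d_B = (-17.5888,3.8002)
sweep = 180° − θ = 117.9634°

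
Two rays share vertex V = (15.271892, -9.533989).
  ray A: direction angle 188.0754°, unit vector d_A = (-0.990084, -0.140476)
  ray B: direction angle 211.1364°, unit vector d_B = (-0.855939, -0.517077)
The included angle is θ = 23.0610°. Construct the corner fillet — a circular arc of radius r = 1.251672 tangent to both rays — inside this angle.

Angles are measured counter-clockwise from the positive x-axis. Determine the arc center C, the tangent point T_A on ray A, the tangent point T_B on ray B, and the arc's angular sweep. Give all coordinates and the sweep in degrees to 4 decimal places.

bisector direction at 199.6059° = (-0.942023,-0.335549)
center distance |VC| = r/sin(θ/2) = 1.251672/sin(11.5305°) = 6.261818
C = V + |VC|·bis = (9.3731,-11.6351)
T_A = V + ((C−V)·d_A)·d_A = V + 6.1354·d_A = (9.1973,-10.3959)
T_B = V + ((C−V)·d_B)·d_B = V + 6.1354·d_B = (10.0203,-12.7065)
sweep = 180° − θ = 156.9390°

center=(9.3731,-11.6351) T_A=(9.1973,-10.3959) T_B=(10.0203,-12.7065) sweep=156.9390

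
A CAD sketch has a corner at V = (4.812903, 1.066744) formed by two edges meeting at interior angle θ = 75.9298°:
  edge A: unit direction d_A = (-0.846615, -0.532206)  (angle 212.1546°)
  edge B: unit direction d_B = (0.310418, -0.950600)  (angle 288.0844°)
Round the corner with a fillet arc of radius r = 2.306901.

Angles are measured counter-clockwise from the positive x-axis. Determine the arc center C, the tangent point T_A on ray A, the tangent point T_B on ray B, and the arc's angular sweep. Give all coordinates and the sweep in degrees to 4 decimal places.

bisector direction at 250.1195° = (-0.340060,-0.940404)
center distance |VC| = r/sin(θ/2) = 2.306901/sin(37.9649°) = 3.749969
C = V + |VC|·bis = (3.5377,-2.4597)
T_A = V + ((C−V)·d_A)·d_A = V + 2.9564·d_A = (2.3099,-0.5067)
T_B = V + ((C−V)·d_B)·d_B = V + 2.9564·d_B = (5.7306,-1.7436)
sweep = 180° − θ = 104.0702°

center=(3.5377,-2.4597) T_A=(2.3099,-0.5067) T_B=(5.7306,-1.7436) sweep=104.0702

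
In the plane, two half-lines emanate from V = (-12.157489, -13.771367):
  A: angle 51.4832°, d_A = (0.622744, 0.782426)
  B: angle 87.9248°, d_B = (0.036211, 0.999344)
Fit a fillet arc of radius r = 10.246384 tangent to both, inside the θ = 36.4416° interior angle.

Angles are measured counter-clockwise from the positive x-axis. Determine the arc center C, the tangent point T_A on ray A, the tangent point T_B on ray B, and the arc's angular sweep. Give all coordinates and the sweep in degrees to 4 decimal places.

bisector direction at 69.7040° = (0.346870,0.937913)
center distance |VC| = r/sin(θ/2) = 10.246384/sin(18.2208°) = 32.769578
C = V + |VC|·bis = (-0.7907,16.9637)
T_A = V + ((C−V)·d_A)·d_A = V + 31.1265·d_A = (7.2263,10.5828)
T_B = V + ((C−V)·d_B)·d_B = V + 31.1265·d_B = (-11.0304,17.3347)
sweep = 180° − θ = 143.5584°

center=(-0.7907,16.9637) T_A=(7.2263,10.5828) T_B=(-11.0304,17.3347) sweep=143.5584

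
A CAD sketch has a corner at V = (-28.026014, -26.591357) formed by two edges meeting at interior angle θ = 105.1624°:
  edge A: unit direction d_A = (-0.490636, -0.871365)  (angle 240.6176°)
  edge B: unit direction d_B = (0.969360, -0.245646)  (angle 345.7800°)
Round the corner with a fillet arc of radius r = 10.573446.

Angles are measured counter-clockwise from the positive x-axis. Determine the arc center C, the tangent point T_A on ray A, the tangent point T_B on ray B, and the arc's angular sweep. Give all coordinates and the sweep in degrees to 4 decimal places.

center=(-22.7817,-38.8280) T_A=(-31.9950,-33.6403) T_B=(-20.1844,-28.5785) sweep=74.8376

bisector direction at 293.1988° = (0.393923,-0.919144)
center distance |VC| = r/sin(θ/2) = 10.573446/sin(52.5812°) = 13.313073
C = V + |VC|·bis = (-22.7817,-38.8280)
T_A = V + ((C−V)·d_A)·d_A = V + 8.0895·d_A = (-31.9950,-33.6403)
T_B = V + ((C−V)·d_B)·d_B = V + 8.0895·d_B = (-20.1844,-28.5785)
sweep = 180° − θ = 74.8376°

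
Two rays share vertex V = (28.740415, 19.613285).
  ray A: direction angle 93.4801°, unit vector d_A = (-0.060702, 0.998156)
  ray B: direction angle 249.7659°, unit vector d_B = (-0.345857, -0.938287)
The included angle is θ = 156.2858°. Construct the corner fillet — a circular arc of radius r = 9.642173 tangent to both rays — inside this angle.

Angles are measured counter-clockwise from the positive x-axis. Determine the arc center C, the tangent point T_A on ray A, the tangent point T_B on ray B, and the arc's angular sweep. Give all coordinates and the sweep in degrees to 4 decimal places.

bisector direction at 171.6230° = (-0.989331,0.145686)
center distance |VC| = r/sin(θ/2) = 9.642173/sin(78.1429°) = 9.852392
C = V + |VC|·bis = (18.9931,21.0486)
T_A = V + ((C−V)·d_A)·d_A = V + 2.0244·d_A = (28.6175,21.6339)
T_B = V + ((C−V)·d_B)·d_B = V + 2.0244·d_B = (28.0403,17.7138)
sweep = 180° − θ = 23.7142°

center=(18.9931,21.0486) T_A=(28.6175,21.6339) T_B=(28.0403,17.7138) sweep=23.7142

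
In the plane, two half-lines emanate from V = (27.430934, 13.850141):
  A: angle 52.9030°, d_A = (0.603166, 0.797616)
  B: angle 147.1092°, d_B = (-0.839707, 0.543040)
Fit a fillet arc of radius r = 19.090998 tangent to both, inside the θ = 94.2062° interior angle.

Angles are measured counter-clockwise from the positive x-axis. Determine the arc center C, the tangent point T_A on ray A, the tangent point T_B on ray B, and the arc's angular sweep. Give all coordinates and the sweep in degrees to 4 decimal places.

bisector direction at 100.0061° = (-0.173753,0.984789)
center distance |VC| = r/sin(θ/2) = 19.090998/sin(47.1031°) = 26.059959
C = V + |VC|·bis = (22.9029,39.5137)
T_A = V + ((C−V)·d_A)·d_A = V + 17.7385·d_A = (38.1302,27.9987)
T_B = V + ((C−V)·d_B)·d_B = V + 17.7385·d_B = (12.5358,23.4829)
sweep = 180° − θ = 85.7938°

center=(22.9029,39.5137) T_A=(38.1302,27.9987) T_B=(12.5358,23.4829) sweep=85.7938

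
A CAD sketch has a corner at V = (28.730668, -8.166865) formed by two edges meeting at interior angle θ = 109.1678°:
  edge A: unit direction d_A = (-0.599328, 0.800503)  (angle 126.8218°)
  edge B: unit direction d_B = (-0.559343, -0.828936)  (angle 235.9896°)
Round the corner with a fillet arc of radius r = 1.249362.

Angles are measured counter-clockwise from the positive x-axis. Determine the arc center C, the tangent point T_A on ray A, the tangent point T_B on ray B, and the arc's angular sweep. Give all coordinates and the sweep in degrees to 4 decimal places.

bisector direction at 181.4057° = (-0.999699,-0.024532)
center distance |VC| = r/sin(θ/2) = 1.249362/sin(54.5839°) = 1.533025
C = V + |VC|·bis = (27.1981,-8.2045)
T_A = V + ((C−V)·d_A)·d_A = V + 0.8884·d_A = (28.1982,-7.4557)
T_B = V + ((C−V)·d_B)·d_B = V + 0.8884·d_B = (28.2337,-8.9033)
sweep = 180° − θ = 70.8322°

center=(27.1981,-8.2045) T_A=(28.1982,-7.4557) T_B=(28.2337,-8.9033) sweep=70.8322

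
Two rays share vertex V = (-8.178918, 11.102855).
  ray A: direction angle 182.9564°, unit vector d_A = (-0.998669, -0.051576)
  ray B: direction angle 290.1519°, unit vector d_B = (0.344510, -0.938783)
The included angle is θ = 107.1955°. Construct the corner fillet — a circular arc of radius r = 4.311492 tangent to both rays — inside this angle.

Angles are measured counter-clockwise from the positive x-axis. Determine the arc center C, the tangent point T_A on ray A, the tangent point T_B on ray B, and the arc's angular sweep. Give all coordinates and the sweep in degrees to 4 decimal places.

bisector direction at 236.5542° = (-0.551149,-0.834407)
center distance |VC| = r/sin(θ/2) = 4.311492/sin(53.5977°) = 5.356752
C = V + |VC|·bis = (-11.1313,6.6331)
T_A = V + ((C−V)·d_A)·d_A = V + 3.1790·d_A = (-11.3537,10.9389)
T_B = V + ((C−V)·d_B)·d_B = V + 3.1790·d_B = (-7.0837,8.1185)
sweep = 180° − θ = 72.8045°

center=(-11.1313,6.6331) T_A=(-11.3537,10.9389) T_B=(-7.0837,8.1185) sweep=72.8045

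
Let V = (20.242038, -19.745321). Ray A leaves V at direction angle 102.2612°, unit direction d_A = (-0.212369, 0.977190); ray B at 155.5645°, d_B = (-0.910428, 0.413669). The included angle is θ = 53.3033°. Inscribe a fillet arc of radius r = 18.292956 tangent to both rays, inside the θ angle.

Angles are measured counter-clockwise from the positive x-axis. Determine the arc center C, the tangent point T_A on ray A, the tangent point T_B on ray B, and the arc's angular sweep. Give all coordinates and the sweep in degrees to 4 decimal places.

center=(-5.3741,11.9865) T_A=(12.5016,15.8714) T_B=(-12.9413,-4.6679) sweep=126.6967

bisector direction at 128.9128° = (-0.628138,0.778102)
center distance |VC| = r/sin(θ/2) = 18.292956/sin(26.6517°) = 40.781064
C = V + |VC|·bis = (-5.3741,11.9865)
T_A = V + ((C−V)·d_A)·d_A = V + 36.4481·d_A = (12.5016,15.8714)
T_B = V + ((C−V)·d_B)·d_B = V + 36.4481·d_B = (-12.9413,-4.6679)
sweep = 180° − θ = 126.6967°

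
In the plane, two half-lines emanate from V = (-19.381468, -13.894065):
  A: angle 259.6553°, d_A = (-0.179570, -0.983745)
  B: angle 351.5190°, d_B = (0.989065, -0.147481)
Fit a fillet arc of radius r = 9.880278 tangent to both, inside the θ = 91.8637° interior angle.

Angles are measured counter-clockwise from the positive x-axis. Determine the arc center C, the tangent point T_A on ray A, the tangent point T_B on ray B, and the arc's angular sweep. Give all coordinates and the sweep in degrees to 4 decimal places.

bisector direction at 305.5872° = (0.581941,-0.813231)
center distance |VC| = r/sin(θ/2) = 9.880278/sin(45.9318°) = 13.751007
C = V + |VC|·bis = (-11.3792,-25.0768)
T_A = V + ((C−V)·d_A)·d_A = V + 9.5640·d_A = (-21.0989,-23.3026)
T_B = V + ((C−V)·d_B)·d_B = V + 9.5640·d_B = (-9.9220,-15.3046)
sweep = 180° − θ = 88.1363°

center=(-11.3792,-25.0768) T_A=(-21.0989,-23.3026) T_B=(-9.9220,-15.3046) sweep=88.1363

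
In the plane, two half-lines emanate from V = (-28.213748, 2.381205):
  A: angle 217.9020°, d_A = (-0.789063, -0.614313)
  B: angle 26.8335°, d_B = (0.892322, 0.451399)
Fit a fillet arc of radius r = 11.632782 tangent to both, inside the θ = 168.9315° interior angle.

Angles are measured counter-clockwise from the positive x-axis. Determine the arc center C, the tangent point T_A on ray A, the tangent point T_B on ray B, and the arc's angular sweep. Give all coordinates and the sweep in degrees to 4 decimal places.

center=(-21.9570,-7.4902) T_A=(-29.1031,1.6888) T_B=(-27.2080,2.8900) sweep=11.0685

bisector direction at 302.3678° = (0.535351,-0.844629)
center distance |VC| = r/sin(θ/2) = 11.632782/sin(84.4657°) = 11.687260
C = V + |VC|·bis = (-21.9570,-7.4902)
T_A = V + ((C−V)·d_A)·d_A = V + 1.1271·d_A = (-29.1031,1.6888)
T_B = V + ((C−V)·d_B)·d_B = V + 1.1271·d_B = (-27.2080,2.8900)
sweep = 180° − θ = 11.0685°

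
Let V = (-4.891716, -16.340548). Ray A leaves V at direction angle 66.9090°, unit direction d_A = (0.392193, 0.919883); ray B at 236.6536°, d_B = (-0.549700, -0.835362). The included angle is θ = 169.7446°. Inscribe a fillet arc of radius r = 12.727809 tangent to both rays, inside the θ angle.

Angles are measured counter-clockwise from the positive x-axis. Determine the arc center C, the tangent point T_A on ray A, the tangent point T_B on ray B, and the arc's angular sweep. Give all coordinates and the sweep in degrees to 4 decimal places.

center=(-16.1519,-10.2982) T_A=(-4.4438,-15.2899) T_B=(-5.5195,-17.2946) sweep=10.2554

bisector direction at 151.7813° = (-0.881149,0.472838)
center distance |VC| = r/sin(θ/2) = 12.727809/sin(84.8723°) = 12.778951
C = V + |VC|·bis = (-16.1519,-10.2982)
T_A = V + ((C−V)·d_A)·d_A = V + 1.1421·d_A = (-4.4438,-15.2899)
T_B = V + ((C−V)·d_B)·d_B = V + 1.1421·d_B = (-5.5195,-17.2946)
sweep = 180° − θ = 10.2554°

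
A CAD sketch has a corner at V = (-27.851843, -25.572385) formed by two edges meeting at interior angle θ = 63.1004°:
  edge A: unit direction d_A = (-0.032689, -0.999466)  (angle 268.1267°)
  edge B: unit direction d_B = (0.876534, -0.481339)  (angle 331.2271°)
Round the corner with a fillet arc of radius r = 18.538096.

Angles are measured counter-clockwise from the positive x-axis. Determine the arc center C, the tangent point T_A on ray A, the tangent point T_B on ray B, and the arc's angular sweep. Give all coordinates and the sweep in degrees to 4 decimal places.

center=(-10.3106,-56.3543) T_A=(-28.8388,-55.7483) T_B=(-1.3875,-40.1050) sweep=116.8996

bisector direction at 299.6769° = (0.495108,-0.868831)
center distance |VC| = r/sin(θ/2) = 18.538096/sin(31.5502°) = 35.429066
C = V + |VC|·bis = (-10.3106,-56.3543)
T_A = V + ((C−V)·d_A)·d_A = V + 30.1920·d_A = (-28.8388,-55.7483)
T_B = V + ((C−V)·d_B)·d_B = V + 30.1920·d_B = (-1.3875,-40.1050)
sweep = 180° − θ = 116.8996°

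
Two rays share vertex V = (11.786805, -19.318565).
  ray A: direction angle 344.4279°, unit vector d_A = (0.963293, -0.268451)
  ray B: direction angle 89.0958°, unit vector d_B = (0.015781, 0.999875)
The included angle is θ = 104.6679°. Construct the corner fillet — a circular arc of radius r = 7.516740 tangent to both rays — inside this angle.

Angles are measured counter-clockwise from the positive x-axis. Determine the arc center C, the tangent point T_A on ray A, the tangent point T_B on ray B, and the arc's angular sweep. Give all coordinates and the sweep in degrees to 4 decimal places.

bisector direction at 36.7619° = (0.801130,0.598490)
center distance |VC| = r/sin(θ/2) = 7.516740/sin(52.3340°) = 9.495800
C = V + |VC|·bis = (19.3942,-13.6354)
T_A = V + ((C−V)·d_A)·d_A = V + 5.8025·d_A = (17.3763,-20.8762)
T_B = V + ((C−V)·d_B)·d_B = V + 5.8025·d_B = (11.8784,-13.5168)
sweep = 180° − θ = 75.3321°

center=(19.3942,-13.6354) T_A=(17.3763,-20.8762) T_B=(11.8784,-13.5168) sweep=75.3321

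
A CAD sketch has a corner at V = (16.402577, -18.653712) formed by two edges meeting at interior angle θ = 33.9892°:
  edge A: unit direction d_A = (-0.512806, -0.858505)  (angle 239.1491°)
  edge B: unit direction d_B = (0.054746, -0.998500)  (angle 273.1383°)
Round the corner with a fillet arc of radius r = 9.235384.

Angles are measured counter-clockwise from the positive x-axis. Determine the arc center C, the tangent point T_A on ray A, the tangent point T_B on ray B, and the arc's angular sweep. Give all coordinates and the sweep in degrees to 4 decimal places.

bisector direction at 256.1437° = (-0.239488,-0.970899)
center distance |VC| = r/sin(θ/2) = 9.235384/sin(16.9946°) = 31.597558
C = V + |VC|·bis = (8.8354,-49.3318)
T_A = V + ((C−V)·d_A)·d_A = V + 30.2178·d_A = (0.9067,-44.5958)
T_B = V + ((C−V)·d_B)·d_B = V + 30.2178·d_B = (18.0569,-48.8262)
sweep = 180° − θ = 146.0108°

center=(8.8354,-49.3318) T_A=(0.9067,-44.5958) T_B=(18.0569,-48.8262) sweep=146.0108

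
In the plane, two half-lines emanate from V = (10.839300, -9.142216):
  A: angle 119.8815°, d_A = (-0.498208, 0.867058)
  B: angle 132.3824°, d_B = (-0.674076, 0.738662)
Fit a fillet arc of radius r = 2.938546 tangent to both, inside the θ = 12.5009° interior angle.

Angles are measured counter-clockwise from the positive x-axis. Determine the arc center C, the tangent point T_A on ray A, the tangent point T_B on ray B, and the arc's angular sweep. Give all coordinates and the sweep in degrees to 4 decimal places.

center=(-5.0754,12.6567) T_A=(-2.5275,14.1207) T_B=(-7.2460,10.6759) sweep=167.4991

bisector direction at 126.1319° = (-0.589647,0.807661)
center distance |VC| = r/sin(θ/2) = 2.938546/sin(6.2504°) = 26.990168
C = V + |VC|·bis = (-5.0754,12.6567)
T_A = V + ((C−V)·d_A)·d_A = V + 26.8297·d_A = (-2.5275,14.1207)
T_B = V + ((C−V)·d_B)·d_B = V + 26.8297·d_B = (-7.2460,10.6759)
sweep = 180° − θ = 167.4991°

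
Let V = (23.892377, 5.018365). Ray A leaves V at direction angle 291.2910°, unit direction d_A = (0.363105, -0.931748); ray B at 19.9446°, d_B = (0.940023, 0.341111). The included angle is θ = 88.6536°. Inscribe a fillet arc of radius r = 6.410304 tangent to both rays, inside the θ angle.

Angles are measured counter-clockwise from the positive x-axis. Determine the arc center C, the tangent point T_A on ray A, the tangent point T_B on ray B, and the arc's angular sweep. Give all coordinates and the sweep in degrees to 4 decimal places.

center=(32.2481,1.2312) T_A=(26.2753,-1.0965) T_B=(30.0615,7.2570) sweep=91.3464

bisector direction at 335.6178° = (0.910812,-0.412821)
center distance |VC| = r/sin(θ/2) = 6.410304/sin(44.3268°) = 9.173960
C = V + |VC|·bis = (32.2481,1.2312)
T_A = V + ((C−V)·d_A)·d_A = V + 6.5627·d_A = (26.2753,-1.0965)
T_B = V + ((C−V)·d_B)·d_B = V + 6.5627·d_B = (30.0615,7.2570)
sweep = 180° − θ = 91.3464°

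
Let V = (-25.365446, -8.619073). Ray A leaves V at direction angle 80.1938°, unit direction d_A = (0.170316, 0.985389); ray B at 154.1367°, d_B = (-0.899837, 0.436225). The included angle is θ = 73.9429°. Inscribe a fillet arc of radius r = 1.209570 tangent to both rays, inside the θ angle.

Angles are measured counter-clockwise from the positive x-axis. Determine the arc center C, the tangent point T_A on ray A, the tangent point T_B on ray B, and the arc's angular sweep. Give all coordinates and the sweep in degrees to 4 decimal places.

bisector direction at 117.1652° = (-0.456558,0.889693)
center distance |VC| = r/sin(θ/2) = 1.209570/sin(36.9714°) = 2.011200
C = V + |VC|·bis = (-26.2837,-6.8297)
T_A = V + ((C−V)·d_A)·d_A = V + 1.6068·d_A = (-25.0918,-7.0357)
T_B = V + ((C−V)·d_B)·d_B = V + 1.6068·d_B = (-26.8113,-7.9181)
sweep = 180° − θ = 106.0571°

center=(-26.2837,-6.8297) T_A=(-25.0918,-7.0357) T_B=(-26.8113,-7.9181) sweep=106.0571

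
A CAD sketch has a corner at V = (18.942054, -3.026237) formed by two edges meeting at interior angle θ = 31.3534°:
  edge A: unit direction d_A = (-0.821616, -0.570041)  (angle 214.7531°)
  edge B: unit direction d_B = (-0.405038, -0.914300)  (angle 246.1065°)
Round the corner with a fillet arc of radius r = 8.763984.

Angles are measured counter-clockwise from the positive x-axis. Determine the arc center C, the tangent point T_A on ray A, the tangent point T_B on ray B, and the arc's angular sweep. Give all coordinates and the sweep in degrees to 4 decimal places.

center=(-1.7192,-28.0279) T_A=(-6.7151,-20.8273) T_B=(6.2937,-31.5776) sweep=148.6466

bisector direction at 230.4298° = (-0.637023,-0.770845)
center distance |VC| = r/sin(θ/2) = 8.763984/sin(15.6767°) = 32.434102
C = V + |VC|·bis = (-1.7192,-28.0279)
T_A = V + ((C−V)·d_A)·d_A = V + 31.2276·d_A = (-6.7151,-20.8273)
T_B = V + ((C−V)·d_B)·d_B = V + 31.2276·d_B = (6.2937,-31.5776)
sweep = 180° − θ = 148.6466°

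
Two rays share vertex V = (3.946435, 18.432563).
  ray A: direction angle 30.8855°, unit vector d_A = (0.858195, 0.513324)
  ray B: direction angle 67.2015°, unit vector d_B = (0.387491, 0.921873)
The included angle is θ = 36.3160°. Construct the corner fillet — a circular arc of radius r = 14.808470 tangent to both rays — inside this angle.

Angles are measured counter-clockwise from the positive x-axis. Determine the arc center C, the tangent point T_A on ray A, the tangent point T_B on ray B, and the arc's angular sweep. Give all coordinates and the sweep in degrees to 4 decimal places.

bisector direction at 49.0435° = (0.655486,0.755207)
center distance |VC| = r/sin(θ/2) = 14.808470/sin(18.1580°) = 47.518107
C = V + |VC|·bis = (35.0939,54.3186)
T_A = V + ((C−V)·d_A)·d_A = V + 45.1517·d_A = (42.6954,41.6100)
T_B = V + ((C−V)·d_B)·d_B = V + 45.1517·d_B = (21.4423,60.0567)
sweep = 180° − θ = 143.6840°

center=(35.0939,54.3186) T_A=(42.6954,41.6100) T_B=(21.4423,60.0567) sweep=143.6840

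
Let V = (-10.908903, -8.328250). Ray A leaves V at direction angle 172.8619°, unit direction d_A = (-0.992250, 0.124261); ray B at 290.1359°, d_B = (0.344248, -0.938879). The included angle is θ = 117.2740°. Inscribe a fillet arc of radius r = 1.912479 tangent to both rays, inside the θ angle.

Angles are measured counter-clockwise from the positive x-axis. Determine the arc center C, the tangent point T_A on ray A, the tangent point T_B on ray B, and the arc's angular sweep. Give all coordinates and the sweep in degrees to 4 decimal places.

center=(-12.3032,-10.0811) T_A=(-12.0656,-8.1834) T_B=(-10.5076,-9.4227) sweep=62.7260

bisector direction at 231.4989° = (-0.622530,-0.782596)
center distance |VC| = r/sin(θ/2) = 1.912479/sin(58.6370°) = 2.239733
C = V + |VC|·bis = (-12.3032,-10.0811)
T_A = V + ((C−V)·d_A)·d_A = V + 1.1657·d_A = (-12.0656,-8.1834)
T_B = V + ((C−V)·d_B)·d_B = V + 1.1657·d_B = (-10.5076,-9.4227)
sweep = 180° − θ = 62.7260°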